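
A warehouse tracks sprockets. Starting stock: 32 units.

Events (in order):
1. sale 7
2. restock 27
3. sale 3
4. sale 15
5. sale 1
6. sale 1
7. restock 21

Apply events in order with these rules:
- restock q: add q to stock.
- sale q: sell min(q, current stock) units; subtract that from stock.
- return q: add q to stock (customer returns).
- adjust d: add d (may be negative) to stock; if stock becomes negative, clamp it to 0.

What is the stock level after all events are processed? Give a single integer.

Processing events:
Start: stock = 32
  Event 1 (sale 7): sell min(7,32)=7. stock: 32 - 7 = 25. total_sold = 7
  Event 2 (restock 27): 25 + 27 = 52
  Event 3 (sale 3): sell min(3,52)=3. stock: 52 - 3 = 49. total_sold = 10
  Event 4 (sale 15): sell min(15,49)=15. stock: 49 - 15 = 34. total_sold = 25
  Event 5 (sale 1): sell min(1,34)=1. stock: 34 - 1 = 33. total_sold = 26
  Event 6 (sale 1): sell min(1,33)=1. stock: 33 - 1 = 32. total_sold = 27
  Event 7 (restock 21): 32 + 21 = 53
Final: stock = 53, total_sold = 27

Answer: 53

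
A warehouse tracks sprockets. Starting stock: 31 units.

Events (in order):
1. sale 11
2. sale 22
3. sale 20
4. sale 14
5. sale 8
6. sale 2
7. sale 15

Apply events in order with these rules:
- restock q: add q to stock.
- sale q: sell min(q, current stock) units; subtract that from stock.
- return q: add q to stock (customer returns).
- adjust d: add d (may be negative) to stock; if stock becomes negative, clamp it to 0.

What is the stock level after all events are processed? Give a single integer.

Answer: 0

Derivation:
Processing events:
Start: stock = 31
  Event 1 (sale 11): sell min(11,31)=11. stock: 31 - 11 = 20. total_sold = 11
  Event 2 (sale 22): sell min(22,20)=20. stock: 20 - 20 = 0. total_sold = 31
  Event 3 (sale 20): sell min(20,0)=0. stock: 0 - 0 = 0. total_sold = 31
  Event 4 (sale 14): sell min(14,0)=0. stock: 0 - 0 = 0. total_sold = 31
  Event 5 (sale 8): sell min(8,0)=0. stock: 0 - 0 = 0. total_sold = 31
  Event 6 (sale 2): sell min(2,0)=0. stock: 0 - 0 = 0. total_sold = 31
  Event 7 (sale 15): sell min(15,0)=0. stock: 0 - 0 = 0. total_sold = 31
Final: stock = 0, total_sold = 31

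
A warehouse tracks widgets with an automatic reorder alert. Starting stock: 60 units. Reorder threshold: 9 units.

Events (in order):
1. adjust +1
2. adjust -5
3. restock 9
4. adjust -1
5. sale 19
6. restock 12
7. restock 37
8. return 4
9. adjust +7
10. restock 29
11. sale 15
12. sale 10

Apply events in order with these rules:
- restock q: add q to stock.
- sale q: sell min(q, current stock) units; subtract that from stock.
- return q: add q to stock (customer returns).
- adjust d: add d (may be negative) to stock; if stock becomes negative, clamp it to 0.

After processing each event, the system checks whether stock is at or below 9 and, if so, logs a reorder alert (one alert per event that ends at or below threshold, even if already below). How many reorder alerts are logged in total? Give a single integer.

Answer: 0

Derivation:
Processing events:
Start: stock = 60
  Event 1 (adjust +1): 60 + 1 = 61
  Event 2 (adjust -5): 61 + -5 = 56
  Event 3 (restock 9): 56 + 9 = 65
  Event 4 (adjust -1): 65 + -1 = 64
  Event 5 (sale 19): sell min(19,64)=19. stock: 64 - 19 = 45. total_sold = 19
  Event 6 (restock 12): 45 + 12 = 57
  Event 7 (restock 37): 57 + 37 = 94
  Event 8 (return 4): 94 + 4 = 98
  Event 9 (adjust +7): 98 + 7 = 105
  Event 10 (restock 29): 105 + 29 = 134
  Event 11 (sale 15): sell min(15,134)=15. stock: 134 - 15 = 119. total_sold = 34
  Event 12 (sale 10): sell min(10,119)=10. stock: 119 - 10 = 109. total_sold = 44
Final: stock = 109, total_sold = 44

Checking against threshold 9:
  After event 1: stock=61 > 9
  After event 2: stock=56 > 9
  After event 3: stock=65 > 9
  After event 4: stock=64 > 9
  After event 5: stock=45 > 9
  After event 6: stock=57 > 9
  After event 7: stock=94 > 9
  After event 8: stock=98 > 9
  After event 9: stock=105 > 9
  After event 10: stock=134 > 9
  After event 11: stock=119 > 9
  After event 12: stock=109 > 9
Alert events: []. Count = 0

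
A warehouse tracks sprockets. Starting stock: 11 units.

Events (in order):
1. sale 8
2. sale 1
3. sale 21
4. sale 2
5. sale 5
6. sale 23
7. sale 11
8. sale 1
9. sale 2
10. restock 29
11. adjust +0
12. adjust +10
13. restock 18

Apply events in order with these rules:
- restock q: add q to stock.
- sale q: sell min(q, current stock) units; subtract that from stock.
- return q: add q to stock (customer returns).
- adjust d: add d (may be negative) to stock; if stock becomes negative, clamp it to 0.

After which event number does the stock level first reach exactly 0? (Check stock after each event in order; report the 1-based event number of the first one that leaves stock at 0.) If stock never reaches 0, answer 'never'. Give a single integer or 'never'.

Answer: 3

Derivation:
Processing events:
Start: stock = 11
  Event 1 (sale 8): sell min(8,11)=8. stock: 11 - 8 = 3. total_sold = 8
  Event 2 (sale 1): sell min(1,3)=1. stock: 3 - 1 = 2. total_sold = 9
  Event 3 (sale 21): sell min(21,2)=2. stock: 2 - 2 = 0. total_sold = 11
  Event 4 (sale 2): sell min(2,0)=0. stock: 0 - 0 = 0. total_sold = 11
  Event 5 (sale 5): sell min(5,0)=0. stock: 0 - 0 = 0. total_sold = 11
  Event 6 (sale 23): sell min(23,0)=0. stock: 0 - 0 = 0. total_sold = 11
  Event 7 (sale 11): sell min(11,0)=0. stock: 0 - 0 = 0. total_sold = 11
  Event 8 (sale 1): sell min(1,0)=0. stock: 0 - 0 = 0. total_sold = 11
  Event 9 (sale 2): sell min(2,0)=0. stock: 0 - 0 = 0. total_sold = 11
  Event 10 (restock 29): 0 + 29 = 29
  Event 11 (adjust +0): 29 + 0 = 29
  Event 12 (adjust +10): 29 + 10 = 39
  Event 13 (restock 18): 39 + 18 = 57
Final: stock = 57, total_sold = 11

First zero at event 3.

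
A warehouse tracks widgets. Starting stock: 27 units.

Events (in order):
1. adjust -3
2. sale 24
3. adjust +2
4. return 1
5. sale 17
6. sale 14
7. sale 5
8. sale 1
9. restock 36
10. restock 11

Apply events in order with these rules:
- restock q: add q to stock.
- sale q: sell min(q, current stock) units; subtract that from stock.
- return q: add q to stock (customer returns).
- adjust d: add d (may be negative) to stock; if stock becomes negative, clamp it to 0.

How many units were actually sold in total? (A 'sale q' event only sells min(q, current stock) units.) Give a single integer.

Processing events:
Start: stock = 27
  Event 1 (adjust -3): 27 + -3 = 24
  Event 2 (sale 24): sell min(24,24)=24. stock: 24 - 24 = 0. total_sold = 24
  Event 3 (adjust +2): 0 + 2 = 2
  Event 4 (return 1): 2 + 1 = 3
  Event 5 (sale 17): sell min(17,3)=3. stock: 3 - 3 = 0. total_sold = 27
  Event 6 (sale 14): sell min(14,0)=0. stock: 0 - 0 = 0. total_sold = 27
  Event 7 (sale 5): sell min(5,0)=0. stock: 0 - 0 = 0. total_sold = 27
  Event 8 (sale 1): sell min(1,0)=0. stock: 0 - 0 = 0. total_sold = 27
  Event 9 (restock 36): 0 + 36 = 36
  Event 10 (restock 11): 36 + 11 = 47
Final: stock = 47, total_sold = 27

Answer: 27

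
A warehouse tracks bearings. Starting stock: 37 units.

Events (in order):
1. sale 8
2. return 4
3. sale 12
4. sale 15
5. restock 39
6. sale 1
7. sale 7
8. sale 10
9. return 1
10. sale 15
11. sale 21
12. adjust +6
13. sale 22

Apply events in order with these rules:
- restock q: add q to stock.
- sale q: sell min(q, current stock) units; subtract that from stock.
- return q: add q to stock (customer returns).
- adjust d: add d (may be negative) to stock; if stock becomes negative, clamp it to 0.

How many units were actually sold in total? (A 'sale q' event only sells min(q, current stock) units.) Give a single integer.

Processing events:
Start: stock = 37
  Event 1 (sale 8): sell min(8,37)=8. stock: 37 - 8 = 29. total_sold = 8
  Event 2 (return 4): 29 + 4 = 33
  Event 3 (sale 12): sell min(12,33)=12. stock: 33 - 12 = 21. total_sold = 20
  Event 4 (sale 15): sell min(15,21)=15. stock: 21 - 15 = 6. total_sold = 35
  Event 5 (restock 39): 6 + 39 = 45
  Event 6 (sale 1): sell min(1,45)=1. stock: 45 - 1 = 44. total_sold = 36
  Event 7 (sale 7): sell min(7,44)=7. stock: 44 - 7 = 37. total_sold = 43
  Event 8 (sale 10): sell min(10,37)=10. stock: 37 - 10 = 27. total_sold = 53
  Event 9 (return 1): 27 + 1 = 28
  Event 10 (sale 15): sell min(15,28)=15. stock: 28 - 15 = 13. total_sold = 68
  Event 11 (sale 21): sell min(21,13)=13. stock: 13 - 13 = 0. total_sold = 81
  Event 12 (adjust +6): 0 + 6 = 6
  Event 13 (sale 22): sell min(22,6)=6. stock: 6 - 6 = 0. total_sold = 87
Final: stock = 0, total_sold = 87

Answer: 87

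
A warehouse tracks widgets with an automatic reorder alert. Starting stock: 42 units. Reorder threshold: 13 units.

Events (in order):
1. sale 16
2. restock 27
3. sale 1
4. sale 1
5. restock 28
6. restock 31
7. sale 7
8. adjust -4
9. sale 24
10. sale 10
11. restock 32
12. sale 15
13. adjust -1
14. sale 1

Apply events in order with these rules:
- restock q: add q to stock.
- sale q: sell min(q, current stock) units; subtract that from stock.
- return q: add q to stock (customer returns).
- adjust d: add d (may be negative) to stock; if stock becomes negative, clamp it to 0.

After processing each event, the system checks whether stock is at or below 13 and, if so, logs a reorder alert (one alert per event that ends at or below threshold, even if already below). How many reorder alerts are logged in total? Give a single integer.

Processing events:
Start: stock = 42
  Event 1 (sale 16): sell min(16,42)=16. stock: 42 - 16 = 26. total_sold = 16
  Event 2 (restock 27): 26 + 27 = 53
  Event 3 (sale 1): sell min(1,53)=1. stock: 53 - 1 = 52. total_sold = 17
  Event 4 (sale 1): sell min(1,52)=1. stock: 52 - 1 = 51. total_sold = 18
  Event 5 (restock 28): 51 + 28 = 79
  Event 6 (restock 31): 79 + 31 = 110
  Event 7 (sale 7): sell min(7,110)=7. stock: 110 - 7 = 103. total_sold = 25
  Event 8 (adjust -4): 103 + -4 = 99
  Event 9 (sale 24): sell min(24,99)=24. stock: 99 - 24 = 75. total_sold = 49
  Event 10 (sale 10): sell min(10,75)=10. stock: 75 - 10 = 65. total_sold = 59
  Event 11 (restock 32): 65 + 32 = 97
  Event 12 (sale 15): sell min(15,97)=15. stock: 97 - 15 = 82. total_sold = 74
  Event 13 (adjust -1): 82 + -1 = 81
  Event 14 (sale 1): sell min(1,81)=1. stock: 81 - 1 = 80. total_sold = 75
Final: stock = 80, total_sold = 75

Checking against threshold 13:
  After event 1: stock=26 > 13
  After event 2: stock=53 > 13
  After event 3: stock=52 > 13
  After event 4: stock=51 > 13
  After event 5: stock=79 > 13
  After event 6: stock=110 > 13
  After event 7: stock=103 > 13
  After event 8: stock=99 > 13
  After event 9: stock=75 > 13
  After event 10: stock=65 > 13
  After event 11: stock=97 > 13
  After event 12: stock=82 > 13
  After event 13: stock=81 > 13
  After event 14: stock=80 > 13
Alert events: []. Count = 0

Answer: 0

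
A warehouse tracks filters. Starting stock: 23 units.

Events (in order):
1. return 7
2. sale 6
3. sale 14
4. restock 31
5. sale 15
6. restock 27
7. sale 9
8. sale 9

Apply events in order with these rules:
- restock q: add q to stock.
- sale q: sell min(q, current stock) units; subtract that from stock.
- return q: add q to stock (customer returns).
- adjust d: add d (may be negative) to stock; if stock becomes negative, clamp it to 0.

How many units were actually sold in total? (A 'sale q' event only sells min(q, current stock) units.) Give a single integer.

Processing events:
Start: stock = 23
  Event 1 (return 7): 23 + 7 = 30
  Event 2 (sale 6): sell min(6,30)=6. stock: 30 - 6 = 24. total_sold = 6
  Event 3 (sale 14): sell min(14,24)=14. stock: 24 - 14 = 10. total_sold = 20
  Event 4 (restock 31): 10 + 31 = 41
  Event 5 (sale 15): sell min(15,41)=15. stock: 41 - 15 = 26. total_sold = 35
  Event 6 (restock 27): 26 + 27 = 53
  Event 7 (sale 9): sell min(9,53)=9. stock: 53 - 9 = 44. total_sold = 44
  Event 8 (sale 9): sell min(9,44)=9. stock: 44 - 9 = 35. total_sold = 53
Final: stock = 35, total_sold = 53

Answer: 53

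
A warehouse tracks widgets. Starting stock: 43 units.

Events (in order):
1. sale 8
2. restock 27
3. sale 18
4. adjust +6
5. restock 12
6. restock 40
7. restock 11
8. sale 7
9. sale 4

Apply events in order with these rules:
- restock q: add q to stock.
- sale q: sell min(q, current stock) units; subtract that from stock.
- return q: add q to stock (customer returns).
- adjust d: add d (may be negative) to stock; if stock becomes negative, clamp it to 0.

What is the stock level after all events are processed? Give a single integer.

Answer: 102

Derivation:
Processing events:
Start: stock = 43
  Event 1 (sale 8): sell min(8,43)=8. stock: 43 - 8 = 35. total_sold = 8
  Event 2 (restock 27): 35 + 27 = 62
  Event 3 (sale 18): sell min(18,62)=18. stock: 62 - 18 = 44. total_sold = 26
  Event 4 (adjust +6): 44 + 6 = 50
  Event 5 (restock 12): 50 + 12 = 62
  Event 6 (restock 40): 62 + 40 = 102
  Event 7 (restock 11): 102 + 11 = 113
  Event 8 (sale 7): sell min(7,113)=7. stock: 113 - 7 = 106. total_sold = 33
  Event 9 (sale 4): sell min(4,106)=4. stock: 106 - 4 = 102. total_sold = 37
Final: stock = 102, total_sold = 37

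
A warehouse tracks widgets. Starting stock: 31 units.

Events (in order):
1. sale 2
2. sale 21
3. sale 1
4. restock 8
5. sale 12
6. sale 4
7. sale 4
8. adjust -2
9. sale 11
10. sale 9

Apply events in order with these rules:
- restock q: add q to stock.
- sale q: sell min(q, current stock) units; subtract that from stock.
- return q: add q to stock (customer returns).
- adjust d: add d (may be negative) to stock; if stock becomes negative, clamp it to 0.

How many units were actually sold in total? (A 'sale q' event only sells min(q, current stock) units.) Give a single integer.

Processing events:
Start: stock = 31
  Event 1 (sale 2): sell min(2,31)=2. stock: 31 - 2 = 29. total_sold = 2
  Event 2 (sale 21): sell min(21,29)=21. stock: 29 - 21 = 8. total_sold = 23
  Event 3 (sale 1): sell min(1,8)=1. stock: 8 - 1 = 7. total_sold = 24
  Event 4 (restock 8): 7 + 8 = 15
  Event 5 (sale 12): sell min(12,15)=12. stock: 15 - 12 = 3. total_sold = 36
  Event 6 (sale 4): sell min(4,3)=3. stock: 3 - 3 = 0. total_sold = 39
  Event 7 (sale 4): sell min(4,0)=0. stock: 0 - 0 = 0. total_sold = 39
  Event 8 (adjust -2): 0 + -2 = 0 (clamped to 0)
  Event 9 (sale 11): sell min(11,0)=0. stock: 0 - 0 = 0. total_sold = 39
  Event 10 (sale 9): sell min(9,0)=0. stock: 0 - 0 = 0. total_sold = 39
Final: stock = 0, total_sold = 39

Answer: 39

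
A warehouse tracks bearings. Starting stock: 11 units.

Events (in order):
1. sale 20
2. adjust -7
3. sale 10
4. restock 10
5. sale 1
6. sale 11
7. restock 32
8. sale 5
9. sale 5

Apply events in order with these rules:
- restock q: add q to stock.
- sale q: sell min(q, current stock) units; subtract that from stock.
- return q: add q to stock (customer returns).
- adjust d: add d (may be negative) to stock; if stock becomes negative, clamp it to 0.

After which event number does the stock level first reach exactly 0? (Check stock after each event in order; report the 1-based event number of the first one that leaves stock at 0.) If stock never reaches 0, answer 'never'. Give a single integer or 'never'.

Answer: 1

Derivation:
Processing events:
Start: stock = 11
  Event 1 (sale 20): sell min(20,11)=11. stock: 11 - 11 = 0. total_sold = 11
  Event 2 (adjust -7): 0 + -7 = 0 (clamped to 0)
  Event 3 (sale 10): sell min(10,0)=0. stock: 0 - 0 = 0. total_sold = 11
  Event 4 (restock 10): 0 + 10 = 10
  Event 5 (sale 1): sell min(1,10)=1. stock: 10 - 1 = 9. total_sold = 12
  Event 6 (sale 11): sell min(11,9)=9. stock: 9 - 9 = 0. total_sold = 21
  Event 7 (restock 32): 0 + 32 = 32
  Event 8 (sale 5): sell min(5,32)=5. stock: 32 - 5 = 27. total_sold = 26
  Event 9 (sale 5): sell min(5,27)=5. stock: 27 - 5 = 22. total_sold = 31
Final: stock = 22, total_sold = 31

First zero at event 1.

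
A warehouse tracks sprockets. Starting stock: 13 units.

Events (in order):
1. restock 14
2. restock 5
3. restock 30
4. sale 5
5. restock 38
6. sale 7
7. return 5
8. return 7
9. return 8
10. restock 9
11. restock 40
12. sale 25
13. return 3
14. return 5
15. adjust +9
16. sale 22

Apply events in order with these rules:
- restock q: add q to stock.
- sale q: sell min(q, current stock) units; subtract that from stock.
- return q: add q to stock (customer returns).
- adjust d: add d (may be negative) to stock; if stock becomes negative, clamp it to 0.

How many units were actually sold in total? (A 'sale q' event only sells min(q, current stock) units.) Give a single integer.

Answer: 59

Derivation:
Processing events:
Start: stock = 13
  Event 1 (restock 14): 13 + 14 = 27
  Event 2 (restock 5): 27 + 5 = 32
  Event 3 (restock 30): 32 + 30 = 62
  Event 4 (sale 5): sell min(5,62)=5. stock: 62 - 5 = 57. total_sold = 5
  Event 5 (restock 38): 57 + 38 = 95
  Event 6 (sale 7): sell min(7,95)=7. stock: 95 - 7 = 88. total_sold = 12
  Event 7 (return 5): 88 + 5 = 93
  Event 8 (return 7): 93 + 7 = 100
  Event 9 (return 8): 100 + 8 = 108
  Event 10 (restock 9): 108 + 9 = 117
  Event 11 (restock 40): 117 + 40 = 157
  Event 12 (sale 25): sell min(25,157)=25. stock: 157 - 25 = 132. total_sold = 37
  Event 13 (return 3): 132 + 3 = 135
  Event 14 (return 5): 135 + 5 = 140
  Event 15 (adjust +9): 140 + 9 = 149
  Event 16 (sale 22): sell min(22,149)=22. stock: 149 - 22 = 127. total_sold = 59
Final: stock = 127, total_sold = 59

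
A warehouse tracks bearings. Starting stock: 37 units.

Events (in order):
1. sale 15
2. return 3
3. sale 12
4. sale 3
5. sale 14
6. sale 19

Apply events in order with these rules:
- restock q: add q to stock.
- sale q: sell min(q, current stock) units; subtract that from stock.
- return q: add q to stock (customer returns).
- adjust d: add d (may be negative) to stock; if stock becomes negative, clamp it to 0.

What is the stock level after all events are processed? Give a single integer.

Answer: 0

Derivation:
Processing events:
Start: stock = 37
  Event 1 (sale 15): sell min(15,37)=15. stock: 37 - 15 = 22. total_sold = 15
  Event 2 (return 3): 22 + 3 = 25
  Event 3 (sale 12): sell min(12,25)=12. stock: 25 - 12 = 13. total_sold = 27
  Event 4 (sale 3): sell min(3,13)=3. stock: 13 - 3 = 10. total_sold = 30
  Event 5 (sale 14): sell min(14,10)=10. stock: 10 - 10 = 0. total_sold = 40
  Event 6 (sale 19): sell min(19,0)=0. stock: 0 - 0 = 0. total_sold = 40
Final: stock = 0, total_sold = 40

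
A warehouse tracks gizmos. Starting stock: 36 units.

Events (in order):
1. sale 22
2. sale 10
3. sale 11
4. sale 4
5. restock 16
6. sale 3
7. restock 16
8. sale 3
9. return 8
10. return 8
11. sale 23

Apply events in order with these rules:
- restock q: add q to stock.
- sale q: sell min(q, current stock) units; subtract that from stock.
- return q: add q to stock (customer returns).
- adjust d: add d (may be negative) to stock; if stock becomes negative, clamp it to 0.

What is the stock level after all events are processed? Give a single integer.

Processing events:
Start: stock = 36
  Event 1 (sale 22): sell min(22,36)=22. stock: 36 - 22 = 14. total_sold = 22
  Event 2 (sale 10): sell min(10,14)=10. stock: 14 - 10 = 4. total_sold = 32
  Event 3 (sale 11): sell min(11,4)=4. stock: 4 - 4 = 0. total_sold = 36
  Event 4 (sale 4): sell min(4,0)=0. stock: 0 - 0 = 0. total_sold = 36
  Event 5 (restock 16): 0 + 16 = 16
  Event 6 (sale 3): sell min(3,16)=3. stock: 16 - 3 = 13. total_sold = 39
  Event 7 (restock 16): 13 + 16 = 29
  Event 8 (sale 3): sell min(3,29)=3. stock: 29 - 3 = 26. total_sold = 42
  Event 9 (return 8): 26 + 8 = 34
  Event 10 (return 8): 34 + 8 = 42
  Event 11 (sale 23): sell min(23,42)=23. stock: 42 - 23 = 19. total_sold = 65
Final: stock = 19, total_sold = 65

Answer: 19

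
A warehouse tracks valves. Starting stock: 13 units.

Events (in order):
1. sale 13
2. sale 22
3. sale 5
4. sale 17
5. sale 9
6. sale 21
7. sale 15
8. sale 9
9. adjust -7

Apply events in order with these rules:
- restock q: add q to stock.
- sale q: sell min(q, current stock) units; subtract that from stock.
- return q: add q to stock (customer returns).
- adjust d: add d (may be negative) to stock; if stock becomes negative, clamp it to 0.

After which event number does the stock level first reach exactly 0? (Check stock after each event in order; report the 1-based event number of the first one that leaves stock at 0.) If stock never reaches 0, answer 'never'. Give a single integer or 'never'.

Answer: 1

Derivation:
Processing events:
Start: stock = 13
  Event 1 (sale 13): sell min(13,13)=13. stock: 13 - 13 = 0. total_sold = 13
  Event 2 (sale 22): sell min(22,0)=0. stock: 0 - 0 = 0. total_sold = 13
  Event 3 (sale 5): sell min(5,0)=0. stock: 0 - 0 = 0. total_sold = 13
  Event 4 (sale 17): sell min(17,0)=0. stock: 0 - 0 = 0. total_sold = 13
  Event 5 (sale 9): sell min(9,0)=0. stock: 0 - 0 = 0. total_sold = 13
  Event 6 (sale 21): sell min(21,0)=0. stock: 0 - 0 = 0. total_sold = 13
  Event 7 (sale 15): sell min(15,0)=0. stock: 0 - 0 = 0. total_sold = 13
  Event 8 (sale 9): sell min(9,0)=0. stock: 0 - 0 = 0. total_sold = 13
  Event 9 (adjust -7): 0 + -7 = 0 (clamped to 0)
Final: stock = 0, total_sold = 13

First zero at event 1.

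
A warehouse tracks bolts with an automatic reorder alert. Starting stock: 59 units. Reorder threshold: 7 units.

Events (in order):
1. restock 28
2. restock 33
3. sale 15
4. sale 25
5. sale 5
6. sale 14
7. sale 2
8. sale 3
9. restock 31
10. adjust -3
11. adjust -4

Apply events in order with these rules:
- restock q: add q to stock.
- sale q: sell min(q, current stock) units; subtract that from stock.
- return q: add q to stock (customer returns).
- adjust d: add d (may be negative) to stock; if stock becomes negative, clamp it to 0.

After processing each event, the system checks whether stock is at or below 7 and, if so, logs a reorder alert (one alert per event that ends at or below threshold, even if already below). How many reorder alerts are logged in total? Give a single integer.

Processing events:
Start: stock = 59
  Event 1 (restock 28): 59 + 28 = 87
  Event 2 (restock 33): 87 + 33 = 120
  Event 3 (sale 15): sell min(15,120)=15. stock: 120 - 15 = 105. total_sold = 15
  Event 4 (sale 25): sell min(25,105)=25. stock: 105 - 25 = 80. total_sold = 40
  Event 5 (sale 5): sell min(5,80)=5. stock: 80 - 5 = 75. total_sold = 45
  Event 6 (sale 14): sell min(14,75)=14. stock: 75 - 14 = 61. total_sold = 59
  Event 7 (sale 2): sell min(2,61)=2. stock: 61 - 2 = 59. total_sold = 61
  Event 8 (sale 3): sell min(3,59)=3. stock: 59 - 3 = 56. total_sold = 64
  Event 9 (restock 31): 56 + 31 = 87
  Event 10 (adjust -3): 87 + -3 = 84
  Event 11 (adjust -4): 84 + -4 = 80
Final: stock = 80, total_sold = 64

Checking against threshold 7:
  After event 1: stock=87 > 7
  After event 2: stock=120 > 7
  After event 3: stock=105 > 7
  After event 4: stock=80 > 7
  After event 5: stock=75 > 7
  After event 6: stock=61 > 7
  After event 7: stock=59 > 7
  After event 8: stock=56 > 7
  After event 9: stock=87 > 7
  After event 10: stock=84 > 7
  After event 11: stock=80 > 7
Alert events: []. Count = 0

Answer: 0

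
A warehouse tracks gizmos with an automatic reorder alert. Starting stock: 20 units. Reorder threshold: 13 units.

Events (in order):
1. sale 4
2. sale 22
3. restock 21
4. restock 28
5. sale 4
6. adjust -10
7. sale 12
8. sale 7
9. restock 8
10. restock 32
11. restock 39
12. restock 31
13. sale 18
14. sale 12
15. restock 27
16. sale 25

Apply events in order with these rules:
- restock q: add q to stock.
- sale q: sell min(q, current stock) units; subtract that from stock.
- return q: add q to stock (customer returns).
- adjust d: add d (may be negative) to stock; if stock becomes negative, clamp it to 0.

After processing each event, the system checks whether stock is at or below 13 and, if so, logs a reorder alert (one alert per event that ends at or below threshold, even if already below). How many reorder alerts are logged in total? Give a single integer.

Processing events:
Start: stock = 20
  Event 1 (sale 4): sell min(4,20)=4. stock: 20 - 4 = 16. total_sold = 4
  Event 2 (sale 22): sell min(22,16)=16. stock: 16 - 16 = 0. total_sold = 20
  Event 3 (restock 21): 0 + 21 = 21
  Event 4 (restock 28): 21 + 28 = 49
  Event 5 (sale 4): sell min(4,49)=4. stock: 49 - 4 = 45. total_sold = 24
  Event 6 (adjust -10): 45 + -10 = 35
  Event 7 (sale 12): sell min(12,35)=12. stock: 35 - 12 = 23. total_sold = 36
  Event 8 (sale 7): sell min(7,23)=7. stock: 23 - 7 = 16. total_sold = 43
  Event 9 (restock 8): 16 + 8 = 24
  Event 10 (restock 32): 24 + 32 = 56
  Event 11 (restock 39): 56 + 39 = 95
  Event 12 (restock 31): 95 + 31 = 126
  Event 13 (sale 18): sell min(18,126)=18. stock: 126 - 18 = 108. total_sold = 61
  Event 14 (sale 12): sell min(12,108)=12. stock: 108 - 12 = 96. total_sold = 73
  Event 15 (restock 27): 96 + 27 = 123
  Event 16 (sale 25): sell min(25,123)=25. stock: 123 - 25 = 98. total_sold = 98
Final: stock = 98, total_sold = 98

Checking against threshold 13:
  After event 1: stock=16 > 13
  After event 2: stock=0 <= 13 -> ALERT
  After event 3: stock=21 > 13
  After event 4: stock=49 > 13
  After event 5: stock=45 > 13
  After event 6: stock=35 > 13
  After event 7: stock=23 > 13
  After event 8: stock=16 > 13
  After event 9: stock=24 > 13
  After event 10: stock=56 > 13
  After event 11: stock=95 > 13
  After event 12: stock=126 > 13
  After event 13: stock=108 > 13
  After event 14: stock=96 > 13
  After event 15: stock=123 > 13
  After event 16: stock=98 > 13
Alert events: [2]. Count = 1

Answer: 1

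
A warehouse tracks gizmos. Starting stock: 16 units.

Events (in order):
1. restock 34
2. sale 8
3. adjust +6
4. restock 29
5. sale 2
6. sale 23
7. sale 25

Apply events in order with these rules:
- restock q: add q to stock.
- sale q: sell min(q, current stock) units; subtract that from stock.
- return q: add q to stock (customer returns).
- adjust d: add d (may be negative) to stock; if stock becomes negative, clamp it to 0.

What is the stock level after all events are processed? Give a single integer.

Processing events:
Start: stock = 16
  Event 1 (restock 34): 16 + 34 = 50
  Event 2 (sale 8): sell min(8,50)=8. stock: 50 - 8 = 42. total_sold = 8
  Event 3 (adjust +6): 42 + 6 = 48
  Event 4 (restock 29): 48 + 29 = 77
  Event 5 (sale 2): sell min(2,77)=2. stock: 77 - 2 = 75. total_sold = 10
  Event 6 (sale 23): sell min(23,75)=23. stock: 75 - 23 = 52. total_sold = 33
  Event 7 (sale 25): sell min(25,52)=25. stock: 52 - 25 = 27. total_sold = 58
Final: stock = 27, total_sold = 58

Answer: 27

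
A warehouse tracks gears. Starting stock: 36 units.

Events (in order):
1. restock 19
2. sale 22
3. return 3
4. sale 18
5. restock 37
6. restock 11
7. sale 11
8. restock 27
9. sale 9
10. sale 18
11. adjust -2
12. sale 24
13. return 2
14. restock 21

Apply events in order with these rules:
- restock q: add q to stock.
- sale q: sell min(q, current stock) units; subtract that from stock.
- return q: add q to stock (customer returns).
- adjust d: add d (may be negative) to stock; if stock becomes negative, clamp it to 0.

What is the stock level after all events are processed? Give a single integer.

Processing events:
Start: stock = 36
  Event 1 (restock 19): 36 + 19 = 55
  Event 2 (sale 22): sell min(22,55)=22. stock: 55 - 22 = 33. total_sold = 22
  Event 3 (return 3): 33 + 3 = 36
  Event 4 (sale 18): sell min(18,36)=18. stock: 36 - 18 = 18. total_sold = 40
  Event 5 (restock 37): 18 + 37 = 55
  Event 6 (restock 11): 55 + 11 = 66
  Event 7 (sale 11): sell min(11,66)=11. stock: 66 - 11 = 55. total_sold = 51
  Event 8 (restock 27): 55 + 27 = 82
  Event 9 (sale 9): sell min(9,82)=9. stock: 82 - 9 = 73. total_sold = 60
  Event 10 (sale 18): sell min(18,73)=18. stock: 73 - 18 = 55. total_sold = 78
  Event 11 (adjust -2): 55 + -2 = 53
  Event 12 (sale 24): sell min(24,53)=24. stock: 53 - 24 = 29. total_sold = 102
  Event 13 (return 2): 29 + 2 = 31
  Event 14 (restock 21): 31 + 21 = 52
Final: stock = 52, total_sold = 102

Answer: 52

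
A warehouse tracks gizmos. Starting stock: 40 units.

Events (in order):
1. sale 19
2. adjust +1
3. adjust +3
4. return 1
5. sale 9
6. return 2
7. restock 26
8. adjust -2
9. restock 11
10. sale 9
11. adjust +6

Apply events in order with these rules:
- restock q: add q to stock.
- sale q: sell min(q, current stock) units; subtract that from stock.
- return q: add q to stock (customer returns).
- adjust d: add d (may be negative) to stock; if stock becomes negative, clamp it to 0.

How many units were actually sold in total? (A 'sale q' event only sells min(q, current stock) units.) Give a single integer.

Processing events:
Start: stock = 40
  Event 1 (sale 19): sell min(19,40)=19. stock: 40 - 19 = 21. total_sold = 19
  Event 2 (adjust +1): 21 + 1 = 22
  Event 3 (adjust +3): 22 + 3 = 25
  Event 4 (return 1): 25 + 1 = 26
  Event 5 (sale 9): sell min(9,26)=9. stock: 26 - 9 = 17. total_sold = 28
  Event 6 (return 2): 17 + 2 = 19
  Event 7 (restock 26): 19 + 26 = 45
  Event 8 (adjust -2): 45 + -2 = 43
  Event 9 (restock 11): 43 + 11 = 54
  Event 10 (sale 9): sell min(9,54)=9. stock: 54 - 9 = 45. total_sold = 37
  Event 11 (adjust +6): 45 + 6 = 51
Final: stock = 51, total_sold = 37

Answer: 37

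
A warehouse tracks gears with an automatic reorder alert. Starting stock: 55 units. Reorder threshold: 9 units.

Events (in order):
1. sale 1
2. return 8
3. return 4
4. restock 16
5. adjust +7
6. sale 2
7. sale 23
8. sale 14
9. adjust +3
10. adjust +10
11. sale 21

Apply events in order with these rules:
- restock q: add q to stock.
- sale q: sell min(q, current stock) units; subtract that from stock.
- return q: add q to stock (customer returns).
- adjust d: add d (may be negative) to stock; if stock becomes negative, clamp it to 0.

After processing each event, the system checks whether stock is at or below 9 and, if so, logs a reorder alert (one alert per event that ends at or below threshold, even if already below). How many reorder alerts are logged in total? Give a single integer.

Answer: 0

Derivation:
Processing events:
Start: stock = 55
  Event 1 (sale 1): sell min(1,55)=1. stock: 55 - 1 = 54. total_sold = 1
  Event 2 (return 8): 54 + 8 = 62
  Event 3 (return 4): 62 + 4 = 66
  Event 4 (restock 16): 66 + 16 = 82
  Event 5 (adjust +7): 82 + 7 = 89
  Event 6 (sale 2): sell min(2,89)=2. stock: 89 - 2 = 87. total_sold = 3
  Event 7 (sale 23): sell min(23,87)=23. stock: 87 - 23 = 64. total_sold = 26
  Event 8 (sale 14): sell min(14,64)=14. stock: 64 - 14 = 50. total_sold = 40
  Event 9 (adjust +3): 50 + 3 = 53
  Event 10 (adjust +10): 53 + 10 = 63
  Event 11 (sale 21): sell min(21,63)=21. stock: 63 - 21 = 42. total_sold = 61
Final: stock = 42, total_sold = 61

Checking against threshold 9:
  After event 1: stock=54 > 9
  After event 2: stock=62 > 9
  After event 3: stock=66 > 9
  After event 4: stock=82 > 9
  After event 5: stock=89 > 9
  After event 6: stock=87 > 9
  After event 7: stock=64 > 9
  After event 8: stock=50 > 9
  After event 9: stock=53 > 9
  After event 10: stock=63 > 9
  After event 11: stock=42 > 9
Alert events: []. Count = 0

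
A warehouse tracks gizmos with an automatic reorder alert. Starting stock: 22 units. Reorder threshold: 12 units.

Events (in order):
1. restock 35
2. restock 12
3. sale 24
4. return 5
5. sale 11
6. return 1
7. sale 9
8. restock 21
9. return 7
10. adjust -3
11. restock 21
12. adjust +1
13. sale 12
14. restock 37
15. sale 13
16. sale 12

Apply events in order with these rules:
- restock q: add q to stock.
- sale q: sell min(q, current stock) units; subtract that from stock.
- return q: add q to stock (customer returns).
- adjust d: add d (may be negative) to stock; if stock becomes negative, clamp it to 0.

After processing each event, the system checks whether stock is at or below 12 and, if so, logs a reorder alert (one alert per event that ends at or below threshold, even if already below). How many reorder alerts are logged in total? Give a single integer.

Answer: 0

Derivation:
Processing events:
Start: stock = 22
  Event 1 (restock 35): 22 + 35 = 57
  Event 2 (restock 12): 57 + 12 = 69
  Event 3 (sale 24): sell min(24,69)=24. stock: 69 - 24 = 45. total_sold = 24
  Event 4 (return 5): 45 + 5 = 50
  Event 5 (sale 11): sell min(11,50)=11. stock: 50 - 11 = 39. total_sold = 35
  Event 6 (return 1): 39 + 1 = 40
  Event 7 (sale 9): sell min(9,40)=9. stock: 40 - 9 = 31. total_sold = 44
  Event 8 (restock 21): 31 + 21 = 52
  Event 9 (return 7): 52 + 7 = 59
  Event 10 (adjust -3): 59 + -3 = 56
  Event 11 (restock 21): 56 + 21 = 77
  Event 12 (adjust +1): 77 + 1 = 78
  Event 13 (sale 12): sell min(12,78)=12. stock: 78 - 12 = 66. total_sold = 56
  Event 14 (restock 37): 66 + 37 = 103
  Event 15 (sale 13): sell min(13,103)=13. stock: 103 - 13 = 90. total_sold = 69
  Event 16 (sale 12): sell min(12,90)=12. stock: 90 - 12 = 78. total_sold = 81
Final: stock = 78, total_sold = 81

Checking against threshold 12:
  After event 1: stock=57 > 12
  After event 2: stock=69 > 12
  After event 3: stock=45 > 12
  After event 4: stock=50 > 12
  After event 5: stock=39 > 12
  After event 6: stock=40 > 12
  After event 7: stock=31 > 12
  After event 8: stock=52 > 12
  After event 9: stock=59 > 12
  After event 10: stock=56 > 12
  After event 11: stock=77 > 12
  After event 12: stock=78 > 12
  After event 13: stock=66 > 12
  After event 14: stock=103 > 12
  After event 15: stock=90 > 12
  After event 16: stock=78 > 12
Alert events: []. Count = 0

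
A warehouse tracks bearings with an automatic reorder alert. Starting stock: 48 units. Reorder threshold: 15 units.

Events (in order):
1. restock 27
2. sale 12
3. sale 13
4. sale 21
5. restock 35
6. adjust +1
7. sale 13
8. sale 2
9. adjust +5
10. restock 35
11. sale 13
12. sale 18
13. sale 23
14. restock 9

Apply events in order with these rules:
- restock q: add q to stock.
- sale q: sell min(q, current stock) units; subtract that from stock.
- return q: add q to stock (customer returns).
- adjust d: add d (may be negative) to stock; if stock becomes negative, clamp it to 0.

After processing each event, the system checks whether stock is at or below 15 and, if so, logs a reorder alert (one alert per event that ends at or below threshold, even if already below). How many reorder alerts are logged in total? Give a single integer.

Processing events:
Start: stock = 48
  Event 1 (restock 27): 48 + 27 = 75
  Event 2 (sale 12): sell min(12,75)=12. stock: 75 - 12 = 63. total_sold = 12
  Event 3 (sale 13): sell min(13,63)=13. stock: 63 - 13 = 50. total_sold = 25
  Event 4 (sale 21): sell min(21,50)=21. stock: 50 - 21 = 29. total_sold = 46
  Event 5 (restock 35): 29 + 35 = 64
  Event 6 (adjust +1): 64 + 1 = 65
  Event 7 (sale 13): sell min(13,65)=13. stock: 65 - 13 = 52. total_sold = 59
  Event 8 (sale 2): sell min(2,52)=2. stock: 52 - 2 = 50. total_sold = 61
  Event 9 (adjust +5): 50 + 5 = 55
  Event 10 (restock 35): 55 + 35 = 90
  Event 11 (sale 13): sell min(13,90)=13. stock: 90 - 13 = 77. total_sold = 74
  Event 12 (sale 18): sell min(18,77)=18. stock: 77 - 18 = 59. total_sold = 92
  Event 13 (sale 23): sell min(23,59)=23. stock: 59 - 23 = 36. total_sold = 115
  Event 14 (restock 9): 36 + 9 = 45
Final: stock = 45, total_sold = 115

Checking against threshold 15:
  After event 1: stock=75 > 15
  After event 2: stock=63 > 15
  After event 3: stock=50 > 15
  After event 4: stock=29 > 15
  After event 5: stock=64 > 15
  After event 6: stock=65 > 15
  After event 7: stock=52 > 15
  After event 8: stock=50 > 15
  After event 9: stock=55 > 15
  After event 10: stock=90 > 15
  After event 11: stock=77 > 15
  After event 12: stock=59 > 15
  After event 13: stock=36 > 15
  After event 14: stock=45 > 15
Alert events: []. Count = 0

Answer: 0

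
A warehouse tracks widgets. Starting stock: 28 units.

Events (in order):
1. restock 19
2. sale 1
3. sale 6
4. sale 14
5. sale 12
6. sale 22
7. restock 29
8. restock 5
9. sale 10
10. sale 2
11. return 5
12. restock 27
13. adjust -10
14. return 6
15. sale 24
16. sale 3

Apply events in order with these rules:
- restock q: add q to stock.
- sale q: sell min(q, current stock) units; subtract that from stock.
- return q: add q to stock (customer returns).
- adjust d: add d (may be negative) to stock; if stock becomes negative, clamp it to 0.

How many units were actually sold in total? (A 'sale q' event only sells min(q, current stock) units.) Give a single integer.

Processing events:
Start: stock = 28
  Event 1 (restock 19): 28 + 19 = 47
  Event 2 (sale 1): sell min(1,47)=1. stock: 47 - 1 = 46. total_sold = 1
  Event 3 (sale 6): sell min(6,46)=6. stock: 46 - 6 = 40. total_sold = 7
  Event 4 (sale 14): sell min(14,40)=14. stock: 40 - 14 = 26. total_sold = 21
  Event 5 (sale 12): sell min(12,26)=12. stock: 26 - 12 = 14. total_sold = 33
  Event 6 (sale 22): sell min(22,14)=14. stock: 14 - 14 = 0. total_sold = 47
  Event 7 (restock 29): 0 + 29 = 29
  Event 8 (restock 5): 29 + 5 = 34
  Event 9 (sale 10): sell min(10,34)=10. stock: 34 - 10 = 24. total_sold = 57
  Event 10 (sale 2): sell min(2,24)=2. stock: 24 - 2 = 22. total_sold = 59
  Event 11 (return 5): 22 + 5 = 27
  Event 12 (restock 27): 27 + 27 = 54
  Event 13 (adjust -10): 54 + -10 = 44
  Event 14 (return 6): 44 + 6 = 50
  Event 15 (sale 24): sell min(24,50)=24. stock: 50 - 24 = 26. total_sold = 83
  Event 16 (sale 3): sell min(3,26)=3. stock: 26 - 3 = 23. total_sold = 86
Final: stock = 23, total_sold = 86

Answer: 86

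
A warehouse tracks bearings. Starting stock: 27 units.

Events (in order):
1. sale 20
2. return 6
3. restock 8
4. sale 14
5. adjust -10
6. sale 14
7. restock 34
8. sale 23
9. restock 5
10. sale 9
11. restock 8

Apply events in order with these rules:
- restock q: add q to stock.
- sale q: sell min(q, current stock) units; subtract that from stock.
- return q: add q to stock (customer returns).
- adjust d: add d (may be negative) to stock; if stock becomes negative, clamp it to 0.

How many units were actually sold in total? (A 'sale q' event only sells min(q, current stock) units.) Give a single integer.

Answer: 66

Derivation:
Processing events:
Start: stock = 27
  Event 1 (sale 20): sell min(20,27)=20. stock: 27 - 20 = 7. total_sold = 20
  Event 2 (return 6): 7 + 6 = 13
  Event 3 (restock 8): 13 + 8 = 21
  Event 4 (sale 14): sell min(14,21)=14. stock: 21 - 14 = 7. total_sold = 34
  Event 5 (adjust -10): 7 + -10 = 0 (clamped to 0)
  Event 6 (sale 14): sell min(14,0)=0. stock: 0 - 0 = 0. total_sold = 34
  Event 7 (restock 34): 0 + 34 = 34
  Event 8 (sale 23): sell min(23,34)=23. stock: 34 - 23 = 11. total_sold = 57
  Event 9 (restock 5): 11 + 5 = 16
  Event 10 (sale 9): sell min(9,16)=9. stock: 16 - 9 = 7. total_sold = 66
  Event 11 (restock 8): 7 + 8 = 15
Final: stock = 15, total_sold = 66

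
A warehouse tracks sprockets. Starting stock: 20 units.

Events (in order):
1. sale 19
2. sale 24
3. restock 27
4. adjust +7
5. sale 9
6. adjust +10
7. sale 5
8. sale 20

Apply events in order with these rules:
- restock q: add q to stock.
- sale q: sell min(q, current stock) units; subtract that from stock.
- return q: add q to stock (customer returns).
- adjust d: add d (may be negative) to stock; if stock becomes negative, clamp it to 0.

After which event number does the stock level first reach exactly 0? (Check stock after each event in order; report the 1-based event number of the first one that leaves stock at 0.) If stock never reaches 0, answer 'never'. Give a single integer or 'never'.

Processing events:
Start: stock = 20
  Event 1 (sale 19): sell min(19,20)=19. stock: 20 - 19 = 1. total_sold = 19
  Event 2 (sale 24): sell min(24,1)=1. stock: 1 - 1 = 0. total_sold = 20
  Event 3 (restock 27): 0 + 27 = 27
  Event 4 (adjust +7): 27 + 7 = 34
  Event 5 (sale 9): sell min(9,34)=9. stock: 34 - 9 = 25. total_sold = 29
  Event 6 (adjust +10): 25 + 10 = 35
  Event 7 (sale 5): sell min(5,35)=5. stock: 35 - 5 = 30. total_sold = 34
  Event 8 (sale 20): sell min(20,30)=20. stock: 30 - 20 = 10. total_sold = 54
Final: stock = 10, total_sold = 54

First zero at event 2.

Answer: 2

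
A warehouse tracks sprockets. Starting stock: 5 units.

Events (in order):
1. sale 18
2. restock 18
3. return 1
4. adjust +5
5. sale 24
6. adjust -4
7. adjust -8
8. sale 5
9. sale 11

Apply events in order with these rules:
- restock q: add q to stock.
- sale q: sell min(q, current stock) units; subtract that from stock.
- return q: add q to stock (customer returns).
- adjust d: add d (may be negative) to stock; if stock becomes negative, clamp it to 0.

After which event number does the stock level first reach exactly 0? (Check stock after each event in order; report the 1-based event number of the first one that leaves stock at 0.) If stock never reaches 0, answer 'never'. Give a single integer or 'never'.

Processing events:
Start: stock = 5
  Event 1 (sale 18): sell min(18,5)=5. stock: 5 - 5 = 0. total_sold = 5
  Event 2 (restock 18): 0 + 18 = 18
  Event 3 (return 1): 18 + 1 = 19
  Event 4 (adjust +5): 19 + 5 = 24
  Event 5 (sale 24): sell min(24,24)=24. stock: 24 - 24 = 0. total_sold = 29
  Event 6 (adjust -4): 0 + -4 = 0 (clamped to 0)
  Event 7 (adjust -8): 0 + -8 = 0 (clamped to 0)
  Event 8 (sale 5): sell min(5,0)=0. stock: 0 - 0 = 0. total_sold = 29
  Event 9 (sale 11): sell min(11,0)=0. stock: 0 - 0 = 0. total_sold = 29
Final: stock = 0, total_sold = 29

First zero at event 1.

Answer: 1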